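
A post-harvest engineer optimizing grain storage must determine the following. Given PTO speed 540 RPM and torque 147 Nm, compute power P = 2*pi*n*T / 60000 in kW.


P = 2*pi*n*T / 60000
  = 2*pi * 540 * 147 / 60000
  = 498759.25 / 60000
  = 8.31 kW


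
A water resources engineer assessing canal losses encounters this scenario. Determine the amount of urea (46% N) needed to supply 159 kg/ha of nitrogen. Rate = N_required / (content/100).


Rate = N_required / (N_content / 100)
     = 159 / (46 / 100)
     = 159 / 0.46
     = 345.65 kg/ha


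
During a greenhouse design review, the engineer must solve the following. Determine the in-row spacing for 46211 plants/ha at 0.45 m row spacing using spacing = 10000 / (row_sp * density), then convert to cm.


spacing = 10000 / (row_sp * density)
        = 10000 / (0.45 * 46211)
        = 10000 / 20794.95
        = 0.48089 m = 48.09 cm


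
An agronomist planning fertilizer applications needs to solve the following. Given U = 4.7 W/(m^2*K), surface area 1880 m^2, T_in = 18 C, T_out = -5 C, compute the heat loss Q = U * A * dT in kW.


dT = 18 - (-5) = 23 K
Q = U * A * dT
  = 4.7 * 1880 * 23
  = 203228 W = 203.23 kW


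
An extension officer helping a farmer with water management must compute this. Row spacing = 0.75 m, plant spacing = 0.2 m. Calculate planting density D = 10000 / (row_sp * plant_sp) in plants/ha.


D = 10000 / (row_sp * plant_sp)
  = 10000 / (0.75 * 0.2)
  = 10000 / 0.1500
  = 66666.67 plants/ha


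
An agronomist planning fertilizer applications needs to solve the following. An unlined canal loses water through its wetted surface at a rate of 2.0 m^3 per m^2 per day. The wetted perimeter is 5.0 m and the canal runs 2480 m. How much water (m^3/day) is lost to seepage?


S = C * P * L
  = 2.0 * 5.0 * 2480
  = 24800 m^3/day


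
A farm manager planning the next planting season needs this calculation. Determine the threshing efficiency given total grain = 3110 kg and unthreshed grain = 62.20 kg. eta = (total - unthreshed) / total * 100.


eta = (total - unthreshed) / total * 100
    = (3110 - 62.20) / 3110 * 100
    = 3047.80 / 3110 * 100
    = 98%


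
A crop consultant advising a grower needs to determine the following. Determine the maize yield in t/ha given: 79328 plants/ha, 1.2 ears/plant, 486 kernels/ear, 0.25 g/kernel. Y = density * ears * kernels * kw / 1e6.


Y = density * ears * kernels * kw
  = 79328 * 1.2 * 486 * 0.25 g/ha
  = 11566022.40 g/ha
  = 11566.02 kg/ha = 11.57 t/ha


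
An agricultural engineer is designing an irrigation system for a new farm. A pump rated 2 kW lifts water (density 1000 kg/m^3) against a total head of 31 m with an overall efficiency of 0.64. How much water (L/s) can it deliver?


Q = (P * 1000 * eta) / (rho * g * H)
  = (2 * 1000 * 0.64) / (1000 * 9.81 * 31)
  = 1280 / 304110
  = 0.00421 m^3/s = 4.21 L/s


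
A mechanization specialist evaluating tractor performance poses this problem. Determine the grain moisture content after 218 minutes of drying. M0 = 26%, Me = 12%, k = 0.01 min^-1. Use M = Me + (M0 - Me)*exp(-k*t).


M = Me + (M0 - Me) * e^(-k*t)
  = 12 + (26 - 12) * e^(-0.01*218)
  = 12 + 14 * e^(-2.180)
  = 12 + 14 * 0.11304
  = 12 + 1.5826
  = 13.58%


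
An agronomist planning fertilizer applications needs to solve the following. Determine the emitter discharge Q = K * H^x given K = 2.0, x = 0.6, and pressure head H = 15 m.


Q = K * H^x
  = 2.0 * 15^0.6
  = 2.0 * 5.0776
  = 10.16 L/h


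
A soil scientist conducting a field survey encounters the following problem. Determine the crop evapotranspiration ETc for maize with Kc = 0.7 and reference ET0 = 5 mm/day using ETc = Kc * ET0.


ETc = Kc * ET0
    = 0.7 * 5
    = 3.50 mm/day


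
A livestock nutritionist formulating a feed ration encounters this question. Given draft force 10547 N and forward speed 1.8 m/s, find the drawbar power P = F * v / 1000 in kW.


P = F * v / 1000
  = 10547 * 1.8 / 1000
  = 18984.60 / 1000
  = 18.98 kW


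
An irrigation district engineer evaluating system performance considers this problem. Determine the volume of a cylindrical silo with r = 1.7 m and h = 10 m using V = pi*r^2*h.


V = pi * r^2 * h
  = pi * 1.7^2 * 10
  = pi * 2.89 * 10
  = 90.79 m^3


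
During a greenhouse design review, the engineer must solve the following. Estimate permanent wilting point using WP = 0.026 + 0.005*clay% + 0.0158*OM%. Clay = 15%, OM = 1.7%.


WP = 0.026 + 0.005*15 + 0.0158*1.7
   = 0.026 + 0.0750 + 0.0269
   = 0.1279


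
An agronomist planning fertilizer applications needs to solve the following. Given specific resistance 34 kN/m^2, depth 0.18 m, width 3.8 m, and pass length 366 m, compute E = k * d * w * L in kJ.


E = k * d * w * L
  = 34 * 0.18 * 3.8 * 366
  = 8511.70 kJ


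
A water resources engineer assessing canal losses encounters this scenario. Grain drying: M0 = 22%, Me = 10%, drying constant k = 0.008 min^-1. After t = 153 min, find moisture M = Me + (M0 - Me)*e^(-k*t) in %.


M = Me + (M0 - Me) * e^(-k*t)
  = 10 + (22 - 10) * e^(-0.008*153)
  = 10 + 12 * e^(-1.224)
  = 10 + 12 * 0.29405
  = 10 + 3.5286
  = 13.53%


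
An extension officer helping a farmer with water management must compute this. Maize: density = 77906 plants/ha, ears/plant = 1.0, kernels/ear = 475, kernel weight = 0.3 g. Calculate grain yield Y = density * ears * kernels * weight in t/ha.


Y = density * ears * kernels * kw
  = 77906 * 1.0 * 475 * 0.3 g/ha
  = 11101605 g/ha
  = 11101.61 kg/ha = 11.10 t/ha


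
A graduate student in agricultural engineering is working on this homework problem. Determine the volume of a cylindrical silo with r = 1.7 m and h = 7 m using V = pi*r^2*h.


V = pi * r^2 * h
  = pi * 1.7^2 * 7
  = pi * 2.89 * 7
  = 63.55 m^3


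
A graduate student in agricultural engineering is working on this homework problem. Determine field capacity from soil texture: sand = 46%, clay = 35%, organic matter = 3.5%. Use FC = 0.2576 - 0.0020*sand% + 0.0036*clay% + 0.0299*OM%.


FC = 0.2576 - 0.0020*46 + 0.0036*35 + 0.0299*3.5
   = 0.2576 - 0.0920 + 0.1260 + 0.1047
   = 0.3963


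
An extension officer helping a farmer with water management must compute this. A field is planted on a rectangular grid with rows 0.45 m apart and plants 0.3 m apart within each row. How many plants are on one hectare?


D = 10000 / (row_sp * plant_sp)
  = 10000 / (0.45 * 0.3)
  = 10000 / 0.1350
  = 74074.07 plants/ha


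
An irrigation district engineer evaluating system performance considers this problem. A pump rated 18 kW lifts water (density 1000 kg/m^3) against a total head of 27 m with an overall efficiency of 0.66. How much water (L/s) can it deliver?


Q = (P * 1000 * eta) / (rho * g * H)
  = (18 * 1000 * 0.66) / (1000 * 9.81 * 27)
  = 11880 / 264870
  = 0.04485 m^3/s = 44.85 L/s


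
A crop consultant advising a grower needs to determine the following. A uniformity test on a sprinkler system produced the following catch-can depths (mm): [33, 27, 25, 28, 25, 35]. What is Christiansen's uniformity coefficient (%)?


xbar = 173 / 6 = 28.833
sum|xi - xbar| = 20.667
CU = 100 * (1 - 20.667 / (6 * 28.833))
   = 100 * (1 - 0.1195)
   = 88.05%


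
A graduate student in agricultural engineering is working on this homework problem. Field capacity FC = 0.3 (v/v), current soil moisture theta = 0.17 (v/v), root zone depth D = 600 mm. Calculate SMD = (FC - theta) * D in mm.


SMD = (FC - theta) * D
    = (0.3 - 0.17) * 600
    = 0.130 * 600
    = 78 mm


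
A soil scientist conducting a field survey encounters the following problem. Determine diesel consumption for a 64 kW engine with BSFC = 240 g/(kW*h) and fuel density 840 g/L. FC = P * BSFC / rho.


FC = P * BSFC / rho_fuel
   = 64 * 240 / 840
   = 15360 / 840
   = 18.29 L/h


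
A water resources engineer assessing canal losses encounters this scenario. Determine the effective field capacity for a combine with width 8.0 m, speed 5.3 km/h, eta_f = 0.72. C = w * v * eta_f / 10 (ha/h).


C = w * v * eta_f / 10
  = 8.0 * 5.3 * 0.72 / 10
  = 30.53 / 10
  = 3.05 ha/h


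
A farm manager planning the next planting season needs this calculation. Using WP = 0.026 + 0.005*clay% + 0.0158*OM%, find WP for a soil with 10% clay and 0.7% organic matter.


WP = 0.026 + 0.005*10 + 0.0158*0.7
   = 0.026 + 0.0500 + 0.0111
   = 0.0871


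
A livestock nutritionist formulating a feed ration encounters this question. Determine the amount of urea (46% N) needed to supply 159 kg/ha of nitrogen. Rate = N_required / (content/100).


Rate = N_required / (N_content / 100)
     = 159 / (46 / 100)
     = 159 / 0.46
     = 345.65 kg/ha


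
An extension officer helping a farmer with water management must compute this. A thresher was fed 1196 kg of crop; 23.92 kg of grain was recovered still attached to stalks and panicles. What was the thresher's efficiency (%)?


eta = (total - unthreshed) / total * 100
    = (1196 - 23.92) / 1196 * 100
    = 1172.08 / 1196 * 100
    = 98%


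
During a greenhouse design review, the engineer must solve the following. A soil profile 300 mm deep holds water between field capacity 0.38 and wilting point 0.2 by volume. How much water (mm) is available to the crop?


AW = (FC - WP) * D
   = (0.38 - 0.2) * 300
   = 0.18 * 300
   = 54 mm


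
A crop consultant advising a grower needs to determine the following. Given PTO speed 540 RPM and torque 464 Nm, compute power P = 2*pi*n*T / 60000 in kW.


P = 2*pi*n*T / 60000
  = 2*pi * 540 * 464 / 60000
  = 1574314.91 / 60000
  = 26.24 kW


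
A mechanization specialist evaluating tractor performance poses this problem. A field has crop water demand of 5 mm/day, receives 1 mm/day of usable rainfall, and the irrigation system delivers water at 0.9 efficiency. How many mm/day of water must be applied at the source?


IWR = (ETc - Pe) / Ea
    = (5 - 1) / 0.9
    = 4 / 0.9
    = 4.44 mm/day


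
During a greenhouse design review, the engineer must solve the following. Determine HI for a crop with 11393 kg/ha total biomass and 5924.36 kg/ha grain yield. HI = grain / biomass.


HI = grain_yield / biomass
   = 5924.36 / 11393
   = 0.52


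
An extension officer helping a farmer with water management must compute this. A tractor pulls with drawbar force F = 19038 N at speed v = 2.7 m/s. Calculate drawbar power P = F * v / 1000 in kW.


P = F * v / 1000
  = 19038 * 2.7 / 1000
  = 51402.60 / 1000
  = 51.40 kW


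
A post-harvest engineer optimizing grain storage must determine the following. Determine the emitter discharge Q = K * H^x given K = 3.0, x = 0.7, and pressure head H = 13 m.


Q = K * H^x
  = 3.0 * 13^0.7
  = 3.0 * 6.0223
  = 18.07 L/h


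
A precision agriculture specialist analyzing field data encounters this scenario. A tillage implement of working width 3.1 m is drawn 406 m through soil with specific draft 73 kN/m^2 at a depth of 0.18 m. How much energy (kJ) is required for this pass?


E = k * d * w * L
  = 73 * 0.18 * 3.1 * 406
  = 16538.00 kJ


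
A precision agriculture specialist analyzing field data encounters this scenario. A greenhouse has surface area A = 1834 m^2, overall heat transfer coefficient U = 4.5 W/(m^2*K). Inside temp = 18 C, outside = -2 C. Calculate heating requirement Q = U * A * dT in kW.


dT = 18 - (-2) = 20 K
Q = U * A * dT
  = 4.5 * 1834 * 20
  = 165060 W = 165.06 kW


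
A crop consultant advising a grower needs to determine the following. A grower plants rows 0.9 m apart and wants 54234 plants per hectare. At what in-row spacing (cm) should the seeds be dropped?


spacing = 10000 / (row_sp * density)
        = 10000 / (0.9 * 54234)
        = 10000 / 48810.60
        = 0.20487 m = 20.49 cm


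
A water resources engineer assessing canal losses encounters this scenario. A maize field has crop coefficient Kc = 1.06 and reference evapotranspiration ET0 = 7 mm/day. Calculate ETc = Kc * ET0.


ETc = Kc * ET0
    = 1.06 * 7
    = 7.42 mm/day


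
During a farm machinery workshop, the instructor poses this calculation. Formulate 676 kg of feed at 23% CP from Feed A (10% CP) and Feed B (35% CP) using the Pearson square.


parts_A = CP_b - target = 35 - 23 = 12
parts_B = target - CP_a = 23 - 10 = 13
total_parts = 12 + 13 = 25
Feed A = 676 * 12 / 25 = 324.48 kg
Feed B = 676 * 13 / 25 = 351.52 kg

324.48 kg


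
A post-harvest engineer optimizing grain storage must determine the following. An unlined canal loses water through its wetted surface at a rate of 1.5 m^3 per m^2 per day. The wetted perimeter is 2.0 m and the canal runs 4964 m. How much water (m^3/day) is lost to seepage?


S = C * P * L
  = 1.5 * 2.0 * 4964
  = 14892 m^3/day


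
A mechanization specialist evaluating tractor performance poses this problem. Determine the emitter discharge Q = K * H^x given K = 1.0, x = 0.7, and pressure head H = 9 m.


Q = K * H^x
  = 1.0 * 9^0.7
  = 1.0 * 4.6555
  = 4.66 L/h


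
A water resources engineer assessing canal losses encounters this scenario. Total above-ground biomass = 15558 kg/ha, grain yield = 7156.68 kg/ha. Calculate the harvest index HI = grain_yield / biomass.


HI = grain_yield / biomass
   = 7156.68 / 15558
   = 0.46


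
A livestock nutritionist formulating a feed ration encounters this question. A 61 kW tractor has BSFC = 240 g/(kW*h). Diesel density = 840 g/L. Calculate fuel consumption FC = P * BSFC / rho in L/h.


FC = P * BSFC / rho_fuel
   = 61 * 240 / 840
   = 14640 / 840
   = 17.43 L/h


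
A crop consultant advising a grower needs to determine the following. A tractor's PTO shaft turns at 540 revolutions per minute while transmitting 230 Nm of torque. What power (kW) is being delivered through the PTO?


P = 2*pi*n*T / 60000
  = 2*pi * 540 * 230 / 60000
  = 780371.62 / 60000
  = 13.01 kW


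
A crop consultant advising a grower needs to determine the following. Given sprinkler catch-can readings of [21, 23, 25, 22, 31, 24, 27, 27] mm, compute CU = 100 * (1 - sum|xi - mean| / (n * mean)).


xbar = 200 / 8 = 25
sum|xi - xbar| = 20
CU = 100 * (1 - 20 / (8 * 25))
   = 100 * (1 - 0.1000)
   = 90%


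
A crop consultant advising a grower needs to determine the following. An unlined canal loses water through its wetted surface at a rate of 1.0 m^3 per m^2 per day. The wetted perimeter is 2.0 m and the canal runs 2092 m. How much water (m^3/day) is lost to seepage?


S = C * P * L
  = 1.0 * 2.0 * 2092
  = 4184 m^3/day


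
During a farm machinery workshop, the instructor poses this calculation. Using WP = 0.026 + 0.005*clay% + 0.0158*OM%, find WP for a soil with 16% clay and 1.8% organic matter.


WP = 0.026 + 0.005*16 + 0.0158*1.8
   = 0.026 + 0.0800 + 0.0284
   = 0.1344


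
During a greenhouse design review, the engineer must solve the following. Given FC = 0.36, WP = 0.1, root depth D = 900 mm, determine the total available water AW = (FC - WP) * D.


AW = (FC - WP) * D
   = (0.36 - 0.1) * 900
   = 0.26 * 900
   = 234 mm


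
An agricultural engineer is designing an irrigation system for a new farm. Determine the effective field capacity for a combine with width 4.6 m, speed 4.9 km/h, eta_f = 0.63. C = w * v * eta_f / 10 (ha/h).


C = w * v * eta_f / 10
  = 4.6 * 4.9 * 0.63 / 10
  = 14.20 / 10
  = 1.42 ha/h


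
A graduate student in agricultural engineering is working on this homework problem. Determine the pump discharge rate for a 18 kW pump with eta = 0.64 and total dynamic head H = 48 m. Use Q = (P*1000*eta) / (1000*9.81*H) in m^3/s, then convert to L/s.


Q = (P * 1000 * eta) / (rho * g * H)
  = (18 * 1000 * 0.64) / (1000 * 9.81 * 48)
  = 11520 / 470880
  = 0.02446 m^3/s = 24.46 L/s


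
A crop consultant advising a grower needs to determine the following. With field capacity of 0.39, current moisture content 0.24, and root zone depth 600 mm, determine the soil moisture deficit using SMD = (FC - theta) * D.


SMD = (FC - theta) * D
    = (0.39 - 0.24) * 600
    = 0.150 * 600
    = 90 mm


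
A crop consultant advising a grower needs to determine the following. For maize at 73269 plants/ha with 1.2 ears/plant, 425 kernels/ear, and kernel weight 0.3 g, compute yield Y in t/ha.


Y = density * ears * kernels * kw
  = 73269 * 1.2 * 425 * 0.3 g/ha
  = 11210157 g/ha
  = 11210.16 kg/ha = 11.21 t/ha


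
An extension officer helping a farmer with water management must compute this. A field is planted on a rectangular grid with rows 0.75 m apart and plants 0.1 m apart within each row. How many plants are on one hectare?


D = 10000 / (row_sp * plant_sp)
  = 10000 / (0.75 * 0.1)
  = 10000 / 0.0750
  = 133333.33 plants/ha


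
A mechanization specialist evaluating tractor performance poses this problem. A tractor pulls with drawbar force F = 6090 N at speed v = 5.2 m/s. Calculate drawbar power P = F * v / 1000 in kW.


P = F * v / 1000
  = 6090 * 5.2 / 1000
  = 31668 / 1000
  = 31.67 kW


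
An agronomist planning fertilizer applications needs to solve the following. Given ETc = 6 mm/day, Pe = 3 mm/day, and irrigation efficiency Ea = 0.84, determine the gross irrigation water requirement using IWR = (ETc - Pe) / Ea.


IWR = (ETc - Pe) / Ea
    = (6 - 3) / 0.84
    = 3 / 0.84
    = 3.57 mm/day


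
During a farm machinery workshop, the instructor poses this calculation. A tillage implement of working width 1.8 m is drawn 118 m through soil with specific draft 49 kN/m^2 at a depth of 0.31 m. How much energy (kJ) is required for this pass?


E = k * d * w * L
  = 49 * 0.31 * 1.8 * 118
  = 3226.36 kJ


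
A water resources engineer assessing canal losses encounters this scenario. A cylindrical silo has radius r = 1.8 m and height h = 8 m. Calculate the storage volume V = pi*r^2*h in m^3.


V = pi * r^2 * h
  = pi * 1.8^2 * 8
  = pi * 3.24 * 8
  = 81.43 m^3


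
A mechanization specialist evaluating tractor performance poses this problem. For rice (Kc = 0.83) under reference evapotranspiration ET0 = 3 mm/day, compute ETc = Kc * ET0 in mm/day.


ETc = Kc * ET0
    = 0.83 * 3
    = 2.49 mm/day


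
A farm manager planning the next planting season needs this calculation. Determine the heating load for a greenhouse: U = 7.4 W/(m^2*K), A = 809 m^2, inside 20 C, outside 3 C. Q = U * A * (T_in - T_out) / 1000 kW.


dT = 20 - (3) = 17 K
Q = U * A * dT
  = 7.4 * 809 * 17
  = 101772.20 W = 101.77 kW


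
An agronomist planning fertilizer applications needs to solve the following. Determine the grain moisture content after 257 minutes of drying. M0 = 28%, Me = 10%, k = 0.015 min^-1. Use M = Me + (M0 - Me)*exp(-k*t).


M = Me + (M0 - Me) * e^(-k*t)
  = 10 + (28 - 10) * e^(-0.015*257)
  = 10 + 18 * e^(-3.855)
  = 10 + 18 * 0.02117
  = 10 + 0.3811
  = 10.38%


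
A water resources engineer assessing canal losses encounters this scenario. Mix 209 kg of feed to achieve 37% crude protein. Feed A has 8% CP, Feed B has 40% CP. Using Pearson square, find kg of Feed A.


parts_A = CP_b - target = 40 - 37 = 3
parts_B = target - CP_a = 37 - 8 = 29
total_parts = 3 + 29 = 32
Feed A = 209 * 3 / 32 = 19.59 kg
Feed B = 209 * 29 / 32 = 189.41 kg

19.59 kg


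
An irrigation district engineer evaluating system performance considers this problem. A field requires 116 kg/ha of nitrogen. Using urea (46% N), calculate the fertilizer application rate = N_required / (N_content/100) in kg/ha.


Rate = N_required / (N_content / 100)
     = 116 / (46 / 100)
     = 116 / 0.46
     = 252.17 kg/ha


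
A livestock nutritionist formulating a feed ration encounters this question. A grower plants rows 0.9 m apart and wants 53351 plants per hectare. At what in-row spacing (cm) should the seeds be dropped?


spacing = 10000 / (row_sp * density)
        = 10000 / (0.9 * 53351)
        = 10000 / 48015.90
        = 0.20826 m = 20.83 cm


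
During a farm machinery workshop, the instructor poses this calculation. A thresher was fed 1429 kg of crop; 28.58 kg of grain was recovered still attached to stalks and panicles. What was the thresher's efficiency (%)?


eta = (total - unthreshed) / total * 100
    = (1429 - 28.58) / 1429 * 100
    = 1400.42 / 1429 * 100
    = 98%


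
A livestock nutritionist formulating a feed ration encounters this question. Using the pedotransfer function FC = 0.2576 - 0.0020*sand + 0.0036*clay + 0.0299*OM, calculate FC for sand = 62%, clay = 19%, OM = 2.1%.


FC = 0.2576 - 0.0020*62 + 0.0036*19 + 0.0299*2.1
   = 0.2576 - 0.1240 + 0.0684 + 0.0628
   = 0.2648


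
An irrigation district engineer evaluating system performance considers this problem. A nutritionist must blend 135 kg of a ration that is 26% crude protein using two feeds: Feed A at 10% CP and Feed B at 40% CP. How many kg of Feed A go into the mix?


parts_A = CP_b - target = 40 - 26 = 14
parts_B = target - CP_a = 26 - 10 = 16
total_parts = 14 + 16 = 30
Feed A = 135 * 14 / 30 = 63 kg
Feed B = 135 * 16 / 30 = 72 kg

63 kg


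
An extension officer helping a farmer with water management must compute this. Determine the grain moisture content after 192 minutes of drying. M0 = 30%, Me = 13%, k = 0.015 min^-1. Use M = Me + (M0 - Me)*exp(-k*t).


M = Me + (M0 - Me) * e^(-k*t)
  = 13 + (30 - 13) * e^(-0.015*192)
  = 13 + 17 * e^(-2.880)
  = 13 + 17 * 0.05613
  = 13 + 0.9543
  = 13.95%


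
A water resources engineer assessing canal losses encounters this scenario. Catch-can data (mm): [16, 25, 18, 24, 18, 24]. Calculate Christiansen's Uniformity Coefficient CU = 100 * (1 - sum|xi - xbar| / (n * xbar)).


xbar = 125 / 6 = 20.833
sum|xi - xbar| = 21
CU = 100 * (1 - 21 / (6 * 20.833))
   = 100 * (1 - 0.1680)
   = 83.20%


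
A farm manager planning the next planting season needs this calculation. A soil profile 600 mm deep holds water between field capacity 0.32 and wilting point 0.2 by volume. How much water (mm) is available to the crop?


AW = (FC - WP) * D
   = (0.32 - 0.2) * 600
   = 0.12 * 600
   = 72 mm


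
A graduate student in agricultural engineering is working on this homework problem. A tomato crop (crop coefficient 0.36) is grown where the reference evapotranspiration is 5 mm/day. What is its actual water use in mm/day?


ETc = Kc * ET0
    = 0.36 * 5
    = 1.80 mm/day


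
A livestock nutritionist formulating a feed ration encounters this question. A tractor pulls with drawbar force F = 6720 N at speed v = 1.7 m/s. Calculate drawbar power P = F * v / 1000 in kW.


P = F * v / 1000
  = 6720 * 1.7 / 1000
  = 11424 / 1000
  = 11.42 kW


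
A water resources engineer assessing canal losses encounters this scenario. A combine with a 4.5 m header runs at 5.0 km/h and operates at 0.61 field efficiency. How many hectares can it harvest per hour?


C = w * v * eta_f / 10
  = 4.5 * 5.0 * 0.61 / 10
  = 13.73 / 10
  = 1.37 ha/h


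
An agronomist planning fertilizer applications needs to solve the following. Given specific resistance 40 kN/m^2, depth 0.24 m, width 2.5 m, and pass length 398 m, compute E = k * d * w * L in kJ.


E = k * d * w * L
  = 40 * 0.24 * 2.5 * 398
  = 9552 kJ


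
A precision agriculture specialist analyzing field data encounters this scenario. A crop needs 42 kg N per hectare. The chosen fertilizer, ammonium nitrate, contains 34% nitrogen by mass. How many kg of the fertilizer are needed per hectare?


Rate = N_required / (N_content / 100)
     = 42 / (34 / 100)
     = 42 / 0.34
     = 123.53 kg/ha


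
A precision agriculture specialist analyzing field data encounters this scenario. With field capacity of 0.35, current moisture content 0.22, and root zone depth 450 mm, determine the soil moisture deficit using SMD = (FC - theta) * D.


SMD = (FC - theta) * D
    = (0.35 - 0.22) * 450
    = 0.130 * 450
    = 58.50 mm


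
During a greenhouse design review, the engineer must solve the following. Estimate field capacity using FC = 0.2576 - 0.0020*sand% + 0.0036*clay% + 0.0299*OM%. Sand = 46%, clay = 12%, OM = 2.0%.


FC = 0.2576 - 0.0020*46 + 0.0036*12 + 0.0299*2.0
   = 0.2576 - 0.0920 + 0.0432 + 0.0598
   = 0.2686


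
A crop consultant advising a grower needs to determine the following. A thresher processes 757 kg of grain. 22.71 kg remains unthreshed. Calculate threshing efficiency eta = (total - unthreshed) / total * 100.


eta = (total - unthreshed) / total * 100
    = (757 - 22.71) / 757 * 100
    = 734.29 / 757 * 100
    = 97%


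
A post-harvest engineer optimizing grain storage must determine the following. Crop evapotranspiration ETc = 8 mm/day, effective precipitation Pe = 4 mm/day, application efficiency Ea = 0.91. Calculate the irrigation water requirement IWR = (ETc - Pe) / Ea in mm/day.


IWR = (ETc - Pe) / Ea
    = (8 - 4) / 0.91
    = 4 / 0.91
    = 4.40 mm/day


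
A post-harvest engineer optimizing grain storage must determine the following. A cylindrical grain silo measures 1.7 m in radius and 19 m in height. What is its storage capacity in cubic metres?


V = pi * r^2 * h
  = pi * 1.7^2 * 19
  = pi * 2.89 * 19
  = 172.50 m^3


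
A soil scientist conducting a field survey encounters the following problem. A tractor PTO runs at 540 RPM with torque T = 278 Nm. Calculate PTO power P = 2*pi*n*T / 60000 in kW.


P = 2*pi*n*T / 60000
  = 2*pi * 540 * 278 / 60000
  = 943231.78 / 60000
  = 15.72 kW


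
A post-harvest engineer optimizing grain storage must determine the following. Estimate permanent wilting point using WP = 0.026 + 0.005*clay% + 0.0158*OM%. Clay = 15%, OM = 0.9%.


WP = 0.026 + 0.005*15 + 0.0158*0.9
   = 0.026 + 0.0750 + 0.0142
   = 0.1152


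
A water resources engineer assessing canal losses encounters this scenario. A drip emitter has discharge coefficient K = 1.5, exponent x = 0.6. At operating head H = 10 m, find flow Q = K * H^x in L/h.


Q = K * H^x
  = 1.5 * 10^0.6
  = 1.5 * 3.9811
  = 5.97 L/h


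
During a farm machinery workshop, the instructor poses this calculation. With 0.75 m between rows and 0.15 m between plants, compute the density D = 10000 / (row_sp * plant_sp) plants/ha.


D = 10000 / (row_sp * plant_sp)
  = 10000 / (0.75 * 0.15)
  = 10000 / 0.1125
  = 88888.89 plants/ha


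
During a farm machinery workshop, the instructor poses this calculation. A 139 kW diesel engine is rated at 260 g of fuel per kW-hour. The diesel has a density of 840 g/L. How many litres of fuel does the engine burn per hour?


FC = P * BSFC / rho_fuel
   = 139 * 260 / 840
   = 36140 / 840
   = 43.02 L/h


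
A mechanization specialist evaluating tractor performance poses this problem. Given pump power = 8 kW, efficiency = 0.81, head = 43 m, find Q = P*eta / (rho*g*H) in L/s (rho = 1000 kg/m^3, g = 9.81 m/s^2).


Q = (P * 1000 * eta) / (rho * g * H)
  = (8 * 1000 * 0.81) / (1000 * 9.81 * 43)
  = 6480 / 421830
  = 0.01536 m^3/s = 15.36 L/s


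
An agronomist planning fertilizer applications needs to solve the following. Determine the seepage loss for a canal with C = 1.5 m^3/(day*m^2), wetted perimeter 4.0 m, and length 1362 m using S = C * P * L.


S = C * P * L
  = 1.5 * 4.0 * 1362
  = 8172 m^3/day


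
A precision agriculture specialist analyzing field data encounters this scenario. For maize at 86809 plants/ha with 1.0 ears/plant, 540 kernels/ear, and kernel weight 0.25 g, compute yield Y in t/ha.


Y = density * ears * kernels * kw
  = 86809 * 1.0 * 540 * 0.25 g/ha
  = 11719215 g/ha
  = 11719.22 kg/ha = 11.72 t/ha


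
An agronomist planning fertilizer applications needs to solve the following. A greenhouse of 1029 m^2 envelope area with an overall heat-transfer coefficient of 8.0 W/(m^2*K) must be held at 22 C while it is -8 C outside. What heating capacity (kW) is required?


dT = 22 - (-8) = 30 K
Q = U * A * dT
  = 8.0 * 1029 * 30
  = 246960 W = 246.96 kW


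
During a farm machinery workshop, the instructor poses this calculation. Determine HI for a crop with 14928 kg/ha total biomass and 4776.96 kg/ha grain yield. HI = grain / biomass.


HI = grain_yield / biomass
   = 4776.96 / 14928
   = 0.32


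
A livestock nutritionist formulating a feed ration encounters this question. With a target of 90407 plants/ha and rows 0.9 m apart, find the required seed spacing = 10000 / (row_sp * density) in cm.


spacing = 10000 / (row_sp * density)
        = 10000 / (0.9 * 90407)
        = 10000 / 81366.30
        = 0.12290 m = 12.29 cm


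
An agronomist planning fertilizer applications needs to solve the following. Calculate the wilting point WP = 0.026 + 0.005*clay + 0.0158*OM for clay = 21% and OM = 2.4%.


WP = 0.026 + 0.005*21 + 0.0158*2.4
   = 0.026 + 0.1050 + 0.0379
   = 0.1689


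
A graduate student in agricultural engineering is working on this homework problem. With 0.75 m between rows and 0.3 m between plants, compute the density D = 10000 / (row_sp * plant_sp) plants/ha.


D = 10000 / (row_sp * plant_sp)
  = 10000 / (0.75 * 0.3)
  = 10000 / 0.2250
  = 44444.44 plants/ha


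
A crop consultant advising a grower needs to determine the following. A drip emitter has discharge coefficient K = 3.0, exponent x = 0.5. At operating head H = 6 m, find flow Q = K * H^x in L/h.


Q = K * H^x
  = 3.0 * 6^0.5
  = 3.0 * 2.4495
  = 7.35 L/h


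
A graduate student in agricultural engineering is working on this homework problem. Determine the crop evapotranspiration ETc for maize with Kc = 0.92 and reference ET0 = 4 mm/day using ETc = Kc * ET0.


ETc = Kc * ET0
    = 0.92 * 4
    = 3.68 mm/day


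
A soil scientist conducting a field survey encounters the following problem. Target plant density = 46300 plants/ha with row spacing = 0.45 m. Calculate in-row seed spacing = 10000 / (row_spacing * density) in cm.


spacing = 10000 / (row_sp * density)
        = 10000 / (0.45 * 46300)
        = 10000 / 20835
        = 0.47996 m = 48.00 cm


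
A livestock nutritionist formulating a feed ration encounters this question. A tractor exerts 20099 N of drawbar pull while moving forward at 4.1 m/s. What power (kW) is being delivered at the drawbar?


P = F * v / 1000
  = 20099 * 4.1 / 1000
  = 82405.90 / 1000
  = 82.41 kW


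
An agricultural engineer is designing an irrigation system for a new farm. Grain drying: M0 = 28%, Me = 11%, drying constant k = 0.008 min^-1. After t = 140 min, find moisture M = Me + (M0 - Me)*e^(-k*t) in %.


M = Me + (M0 - Me) * e^(-k*t)
  = 11 + (28 - 11) * e^(-0.008*140)
  = 11 + 17 * e^(-1.120)
  = 11 + 17 * 0.32628
  = 11 + 5.5468
  = 16.55%


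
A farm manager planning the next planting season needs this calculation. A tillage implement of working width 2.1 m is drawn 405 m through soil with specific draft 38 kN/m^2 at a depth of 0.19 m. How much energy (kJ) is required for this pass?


E = k * d * w * L
  = 38 * 0.19 * 2.1 * 405
  = 6140.61 kJ


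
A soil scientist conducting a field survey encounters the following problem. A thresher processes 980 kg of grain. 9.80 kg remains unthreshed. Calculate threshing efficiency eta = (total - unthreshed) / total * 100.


eta = (total - unthreshed) / total * 100
    = (980 - 9.80) / 980 * 100
    = 970.20 / 980 * 100
    = 99%


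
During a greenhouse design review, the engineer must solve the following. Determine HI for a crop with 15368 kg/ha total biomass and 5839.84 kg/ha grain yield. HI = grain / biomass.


HI = grain_yield / biomass
   = 5839.84 / 15368
   = 0.38


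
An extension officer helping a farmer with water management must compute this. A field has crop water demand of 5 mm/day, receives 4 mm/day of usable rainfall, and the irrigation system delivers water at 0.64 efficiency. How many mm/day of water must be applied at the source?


IWR = (ETc - Pe) / Ea
    = (5 - 4) / 0.64
    = 1 / 0.64
    = 1.56 mm/day


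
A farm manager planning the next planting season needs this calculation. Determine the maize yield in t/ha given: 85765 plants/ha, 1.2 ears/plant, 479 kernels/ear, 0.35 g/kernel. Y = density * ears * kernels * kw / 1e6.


Y = density * ears * kernels * kw
  = 85765 * 1.2 * 479 * 0.35 g/ha
  = 17254202.70 g/ha
  = 17254.20 kg/ha = 17.25 t/ha


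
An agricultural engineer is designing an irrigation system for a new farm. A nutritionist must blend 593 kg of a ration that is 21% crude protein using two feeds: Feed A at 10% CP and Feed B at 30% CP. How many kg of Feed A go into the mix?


parts_A = CP_b - target = 30 - 21 = 9
parts_B = target - CP_a = 21 - 10 = 11
total_parts = 9 + 11 = 20
Feed A = 593 * 9 / 20 = 266.85 kg
Feed B = 593 * 11 / 20 = 326.15 kg

266.85 kg


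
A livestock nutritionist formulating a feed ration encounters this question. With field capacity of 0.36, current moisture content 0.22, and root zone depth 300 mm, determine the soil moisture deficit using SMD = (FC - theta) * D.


SMD = (FC - theta) * D
    = (0.36 - 0.22) * 300
    = 0.140 * 300
    = 42 mm


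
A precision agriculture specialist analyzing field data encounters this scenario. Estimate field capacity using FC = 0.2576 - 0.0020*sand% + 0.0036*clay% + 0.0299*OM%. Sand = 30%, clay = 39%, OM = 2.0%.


FC = 0.2576 - 0.0020*30 + 0.0036*39 + 0.0299*2.0
   = 0.2576 - 0.0600 + 0.1404 + 0.0598
   = 0.3978


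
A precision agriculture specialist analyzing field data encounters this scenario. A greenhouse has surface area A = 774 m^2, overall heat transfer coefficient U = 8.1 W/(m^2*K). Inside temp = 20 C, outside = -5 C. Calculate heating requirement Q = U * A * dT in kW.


dT = 20 - (-5) = 25 K
Q = U * A * dT
  = 8.1 * 774 * 25
  = 156735 W = 156.74 kW


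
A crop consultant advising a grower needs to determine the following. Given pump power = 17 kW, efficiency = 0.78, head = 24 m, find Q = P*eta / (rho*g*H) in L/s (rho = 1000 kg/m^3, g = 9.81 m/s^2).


Q = (P * 1000 * eta) / (rho * g * H)
  = (17 * 1000 * 0.78) / (1000 * 9.81 * 24)
  = 13260 / 235440
  = 0.05632 m^3/s = 56.32 L/s


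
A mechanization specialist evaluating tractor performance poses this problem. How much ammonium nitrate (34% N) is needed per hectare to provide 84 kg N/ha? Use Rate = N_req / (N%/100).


Rate = N_required / (N_content / 100)
     = 84 / (34 / 100)
     = 84 / 0.34
     = 247.06 kg/ha


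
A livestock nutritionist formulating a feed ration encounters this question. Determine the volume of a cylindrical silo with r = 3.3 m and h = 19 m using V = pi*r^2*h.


V = pi * r^2 * h
  = pi * 3.3^2 * 19
  = pi * 10.89 * 19
  = 650.03 m^3


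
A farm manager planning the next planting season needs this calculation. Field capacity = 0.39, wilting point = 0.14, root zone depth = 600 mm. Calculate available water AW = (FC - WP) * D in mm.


AW = (FC - WP) * D
   = (0.39 - 0.14) * 600
   = 0.25 * 600
   = 150 mm


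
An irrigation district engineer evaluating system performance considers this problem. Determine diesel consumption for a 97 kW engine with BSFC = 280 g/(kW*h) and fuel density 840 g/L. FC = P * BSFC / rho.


FC = P * BSFC / rho_fuel
   = 97 * 280 / 840
   = 27160 / 840
   = 32.33 L/h


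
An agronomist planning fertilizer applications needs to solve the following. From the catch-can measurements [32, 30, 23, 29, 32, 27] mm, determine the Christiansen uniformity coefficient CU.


xbar = 173 / 6 = 28.833
sum|xi - xbar| = 15.333
CU = 100 * (1 - 15.333 / (6 * 28.833))
   = 100 * (1 - 0.0886)
   = 91.14%


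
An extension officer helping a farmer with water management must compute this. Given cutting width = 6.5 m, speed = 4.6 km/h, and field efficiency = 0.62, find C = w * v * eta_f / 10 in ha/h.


C = w * v * eta_f / 10
  = 6.5 * 4.6 * 0.62 / 10
  = 18.54 / 10
  = 1.85 ha/h


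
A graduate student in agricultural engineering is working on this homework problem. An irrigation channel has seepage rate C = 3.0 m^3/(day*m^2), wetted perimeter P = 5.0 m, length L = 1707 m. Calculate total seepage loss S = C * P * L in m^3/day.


S = C * P * L
  = 3.0 * 5.0 * 1707
  = 25605 m^3/day


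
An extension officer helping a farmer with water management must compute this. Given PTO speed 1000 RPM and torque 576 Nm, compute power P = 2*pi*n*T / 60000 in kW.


P = 2*pi*n*T / 60000
  = 2*pi * 1000 * 576 / 60000
  = 3619114.74 / 60000
  = 60.32 kW


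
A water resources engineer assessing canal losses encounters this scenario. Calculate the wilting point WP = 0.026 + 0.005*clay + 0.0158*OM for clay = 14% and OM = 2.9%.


WP = 0.026 + 0.005*14 + 0.0158*2.9
   = 0.026 + 0.0700 + 0.0458
   = 0.1418


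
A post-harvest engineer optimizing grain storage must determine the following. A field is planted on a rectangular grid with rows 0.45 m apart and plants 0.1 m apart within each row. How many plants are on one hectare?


D = 10000 / (row_sp * plant_sp)
  = 10000 / (0.45 * 0.1)
  = 10000 / 0.0450
  = 222222.22 plants/ha


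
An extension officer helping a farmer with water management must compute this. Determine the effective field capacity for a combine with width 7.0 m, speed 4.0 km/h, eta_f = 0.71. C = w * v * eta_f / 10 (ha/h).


C = w * v * eta_f / 10
  = 7.0 * 4.0 * 0.71 / 10
  = 19.88 / 10
  = 1.99 ha/h


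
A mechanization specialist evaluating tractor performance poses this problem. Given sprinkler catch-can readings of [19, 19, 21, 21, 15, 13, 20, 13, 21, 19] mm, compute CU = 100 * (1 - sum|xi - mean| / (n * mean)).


xbar = 181 / 10 = 18.100
sum|xi - xbar| = 26.600
CU = 100 * (1 - 26.600 / (10 * 18.100))
   = 100 * (1 - 0.1470)
   = 85.30%


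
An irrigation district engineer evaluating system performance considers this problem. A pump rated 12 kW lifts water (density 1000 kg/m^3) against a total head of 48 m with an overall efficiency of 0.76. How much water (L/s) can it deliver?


Q = (P * 1000 * eta) / (rho * g * H)
  = (12 * 1000 * 0.76) / (1000 * 9.81 * 48)
  = 9120 / 470880
  = 0.01937 m^3/s = 19.37 L/s


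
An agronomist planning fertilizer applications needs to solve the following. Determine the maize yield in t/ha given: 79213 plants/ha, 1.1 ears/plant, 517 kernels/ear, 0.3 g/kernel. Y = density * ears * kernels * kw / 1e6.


Y = density * ears * kernels * kw
  = 79213 * 1.1 * 517 * 0.3 g/ha
  = 13514529.93 g/ha
  = 13514.53 kg/ha = 13.51 t/ha


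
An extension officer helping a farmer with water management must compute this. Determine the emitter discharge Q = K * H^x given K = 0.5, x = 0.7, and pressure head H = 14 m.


Q = K * H^x
  = 0.5 * 14^0.7
  = 0.5 * 6.3429
  = 3.17 L/h


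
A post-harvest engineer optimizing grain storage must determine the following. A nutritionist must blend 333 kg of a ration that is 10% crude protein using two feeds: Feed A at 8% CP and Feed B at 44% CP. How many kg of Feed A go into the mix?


parts_A = CP_b - target = 44 - 10 = 34
parts_B = target - CP_a = 10 - 8 = 2
total_parts = 34 + 2 = 36
Feed A = 333 * 34 / 36 = 314.50 kg
Feed B = 333 * 2 / 36 = 18.50 kg

314.50 kg


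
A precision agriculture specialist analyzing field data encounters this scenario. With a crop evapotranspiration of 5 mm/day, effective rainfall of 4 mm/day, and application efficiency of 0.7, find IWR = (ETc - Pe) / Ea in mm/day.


IWR = (ETc - Pe) / Ea
    = (5 - 4) / 0.7
    = 1 / 0.7
    = 1.43 mm/day


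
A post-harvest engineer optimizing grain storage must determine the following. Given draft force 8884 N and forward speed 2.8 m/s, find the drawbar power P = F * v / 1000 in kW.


P = F * v / 1000
  = 8884 * 2.8 / 1000
  = 24875.20 / 1000
  = 24.88 kW


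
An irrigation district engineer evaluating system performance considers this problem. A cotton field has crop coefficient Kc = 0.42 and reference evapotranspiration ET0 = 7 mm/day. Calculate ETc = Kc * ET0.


ETc = Kc * ET0
    = 0.42 * 7
    = 2.94 mm/day


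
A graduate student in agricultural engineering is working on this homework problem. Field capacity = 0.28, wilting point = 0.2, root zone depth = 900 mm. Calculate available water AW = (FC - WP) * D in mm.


AW = (FC - WP) * D
   = (0.28 - 0.2) * 900
   = 0.08 * 900
   = 72 mm
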